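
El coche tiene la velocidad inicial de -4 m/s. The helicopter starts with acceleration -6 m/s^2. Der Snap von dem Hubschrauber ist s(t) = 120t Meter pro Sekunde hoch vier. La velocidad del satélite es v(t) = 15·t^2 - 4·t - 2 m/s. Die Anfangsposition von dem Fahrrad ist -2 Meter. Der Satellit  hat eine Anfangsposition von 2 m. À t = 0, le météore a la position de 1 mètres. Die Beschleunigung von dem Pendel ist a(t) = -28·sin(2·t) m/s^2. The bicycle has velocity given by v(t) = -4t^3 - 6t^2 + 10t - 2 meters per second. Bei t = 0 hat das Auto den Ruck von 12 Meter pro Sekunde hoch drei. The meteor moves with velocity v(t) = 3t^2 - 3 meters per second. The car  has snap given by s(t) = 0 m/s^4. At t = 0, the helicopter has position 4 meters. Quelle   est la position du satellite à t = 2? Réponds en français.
Nous devons trouver l'intégrale de notre équation de la vitesse v(t) = 15·t^2 - 4·t - 2 1 fois. En prenant ∫v(t)dt et en appliquant x(0) = 2, nous trouvons x(t) = 5·t^3 - 2·t^2 - 2·t + 2. En utilisant x(t) = 5·t^3 - 2·t^2 - 2·t + 2 et en substituant t = 2, nous trouvons x = 30.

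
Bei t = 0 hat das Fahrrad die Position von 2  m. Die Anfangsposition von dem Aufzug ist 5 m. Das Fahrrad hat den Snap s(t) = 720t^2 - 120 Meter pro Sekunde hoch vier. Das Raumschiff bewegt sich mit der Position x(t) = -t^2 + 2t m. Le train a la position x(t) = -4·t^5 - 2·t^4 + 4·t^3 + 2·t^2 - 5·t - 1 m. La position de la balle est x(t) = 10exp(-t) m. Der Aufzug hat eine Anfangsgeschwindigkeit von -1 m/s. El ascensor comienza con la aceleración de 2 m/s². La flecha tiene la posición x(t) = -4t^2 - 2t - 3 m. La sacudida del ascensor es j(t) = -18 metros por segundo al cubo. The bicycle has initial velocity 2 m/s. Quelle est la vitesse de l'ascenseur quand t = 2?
Nous devons intégrer notre équation du jerk j(t) = -18 2 fois. En prenant ∫j(t)dt et en appliquant a(0) = 2, nous trouvons a(t) = 2 - 18·t. L'intégrale de l'accélération, avec v(0) = -1, donne la vitesse: v(t) = -9·t^2 + 2·t - 1. En utilisant v(t) = -9·t^2 + 2·t - 1 et en substituant t = 2, nous trouvons v = -33.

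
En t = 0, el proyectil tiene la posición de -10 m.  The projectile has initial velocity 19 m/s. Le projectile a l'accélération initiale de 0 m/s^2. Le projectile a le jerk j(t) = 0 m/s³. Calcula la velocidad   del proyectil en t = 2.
Debemos encontrar la integral de nuestra ecuación de la sacudida j(t) = 0 2 veces. La antiderivada de la sacudida es la aceleración. Usando a(0) = 0, obtenemos a(t) = 0. Tomando ∫a(t)dt y aplicando v(0) = 19, encontramos v(t) = 19. Usando v(t) = 19 y sustituyendo t = 2, encontramos v = 19.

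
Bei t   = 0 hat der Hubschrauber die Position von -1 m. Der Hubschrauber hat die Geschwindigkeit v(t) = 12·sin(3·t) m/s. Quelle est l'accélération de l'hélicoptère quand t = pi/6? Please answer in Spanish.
Debemos derivar nuestra ecuación de la velocidad v(t) = 12·sin(3·t) 1 vez. La derivada de la velocidad da la aceleración: a(t) = 36·cos(3·t). Tenemos la aceleración a(t) = 36·cos(3·t). Sustituyendo t = pi/6: a(pi/6) = 0.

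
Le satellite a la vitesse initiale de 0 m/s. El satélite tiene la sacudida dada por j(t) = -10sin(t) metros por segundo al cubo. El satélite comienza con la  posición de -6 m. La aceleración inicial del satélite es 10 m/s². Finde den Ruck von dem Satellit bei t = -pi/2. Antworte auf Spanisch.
Tenemos la sacudida j(t) = -10·sin(t). Sustituyendo t = -pi/2: j(-pi/2) = 10.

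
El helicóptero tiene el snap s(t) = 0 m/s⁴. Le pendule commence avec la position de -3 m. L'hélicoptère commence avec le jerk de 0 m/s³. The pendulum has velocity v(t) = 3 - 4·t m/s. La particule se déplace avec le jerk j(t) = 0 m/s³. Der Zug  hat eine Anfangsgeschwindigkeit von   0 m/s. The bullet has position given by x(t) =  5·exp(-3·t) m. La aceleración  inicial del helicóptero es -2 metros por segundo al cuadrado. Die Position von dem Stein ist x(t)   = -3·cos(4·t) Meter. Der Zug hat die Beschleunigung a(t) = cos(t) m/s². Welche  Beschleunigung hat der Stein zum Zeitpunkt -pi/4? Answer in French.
En partant de la position x(t) = -3·cos(4·t), nous prenons 2 dérivées. En prenant d/dt de x(t), nous trouvons v(t) = 12·sin(4·t). En dérivant la vitesse, nous obtenons l'accélération: a(t) = 48·cos(4·t). Nous avons l'accélération a(t) = 48·cos(4·t). En substituant t = -pi/4: a(-pi/4) = -48.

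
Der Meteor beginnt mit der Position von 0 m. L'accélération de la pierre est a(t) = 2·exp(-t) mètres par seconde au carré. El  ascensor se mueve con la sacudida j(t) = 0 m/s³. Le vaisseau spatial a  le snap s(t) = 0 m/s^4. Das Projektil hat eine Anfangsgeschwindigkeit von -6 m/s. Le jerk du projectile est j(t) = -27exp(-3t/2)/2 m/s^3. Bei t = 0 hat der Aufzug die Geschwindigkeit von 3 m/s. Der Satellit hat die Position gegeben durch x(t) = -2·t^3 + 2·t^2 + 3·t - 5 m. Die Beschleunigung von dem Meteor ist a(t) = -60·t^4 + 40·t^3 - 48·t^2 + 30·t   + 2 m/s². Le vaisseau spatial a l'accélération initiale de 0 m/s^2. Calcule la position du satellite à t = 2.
Nous avons la position x(t) = -2·t^3 + 2·t^2 + 3·t - 5. En substituant t = 2: x(2) = -7.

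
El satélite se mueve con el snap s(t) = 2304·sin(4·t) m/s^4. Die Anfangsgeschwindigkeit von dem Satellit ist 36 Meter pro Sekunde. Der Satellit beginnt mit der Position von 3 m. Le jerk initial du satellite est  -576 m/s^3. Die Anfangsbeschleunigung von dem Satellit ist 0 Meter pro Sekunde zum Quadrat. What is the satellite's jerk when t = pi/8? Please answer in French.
Nous devons intégrer notre équation du snap s(t) = 2304·sin(4·t) 1 fois. La primitive du snap, avec j(0) = -576, donne le jerk: j(t) = -576·cos(4·t). De l'équation du jerk j(t) = -576·cos(4·t), nous substituons t = pi/8 pour obtenir j = 0.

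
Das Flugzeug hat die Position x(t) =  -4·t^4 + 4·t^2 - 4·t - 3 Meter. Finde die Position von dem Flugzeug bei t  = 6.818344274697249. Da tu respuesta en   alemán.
Aus der Gleichung für die Position x(t) = -4·t^4 + 4·t^2 - 4·t - 3, setzen wir t = 6.818344274697249 ein und erhalten x = -8489.52705431168.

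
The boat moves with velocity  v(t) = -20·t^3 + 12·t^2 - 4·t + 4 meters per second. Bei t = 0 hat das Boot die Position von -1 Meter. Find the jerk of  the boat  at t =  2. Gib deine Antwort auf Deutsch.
Um dies zu lösen, müssen wir 2 Ableitungen unserer Gleichung für die Geschwindigkeit v(t) = -20·t^3 + 12·t^2 - 4·t + 4 nehmen. Durch Ableiten von der Geschwindigkeit erhalten wir die Beschleunigung: a(t) = -60·t^2 + 24·t - 4. Die Ableitung von der Beschleunigung ergibt den Ruck: j(t) = 24 - 120·t. Aus der Gleichung für den Ruck j(t) = 24 - 120·t, setzen wir t = 2 ein und erhalten j = -216.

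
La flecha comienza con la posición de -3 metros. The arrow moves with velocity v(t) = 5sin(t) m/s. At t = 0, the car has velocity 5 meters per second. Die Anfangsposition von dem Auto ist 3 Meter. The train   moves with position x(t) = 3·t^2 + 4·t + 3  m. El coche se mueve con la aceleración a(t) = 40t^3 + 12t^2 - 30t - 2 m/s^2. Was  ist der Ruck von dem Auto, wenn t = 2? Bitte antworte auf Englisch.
Starting from acceleration a(t) = 40·t^3 + 12·t^2 - 30·t - 2, we take 1 derivative. The derivative of acceleration gives jerk: j(t) = 120·t^2 + 24·t - 30. Using j(t) = 120·t^2 + 24·t - 30 and substituting t = 2, we find j = 498.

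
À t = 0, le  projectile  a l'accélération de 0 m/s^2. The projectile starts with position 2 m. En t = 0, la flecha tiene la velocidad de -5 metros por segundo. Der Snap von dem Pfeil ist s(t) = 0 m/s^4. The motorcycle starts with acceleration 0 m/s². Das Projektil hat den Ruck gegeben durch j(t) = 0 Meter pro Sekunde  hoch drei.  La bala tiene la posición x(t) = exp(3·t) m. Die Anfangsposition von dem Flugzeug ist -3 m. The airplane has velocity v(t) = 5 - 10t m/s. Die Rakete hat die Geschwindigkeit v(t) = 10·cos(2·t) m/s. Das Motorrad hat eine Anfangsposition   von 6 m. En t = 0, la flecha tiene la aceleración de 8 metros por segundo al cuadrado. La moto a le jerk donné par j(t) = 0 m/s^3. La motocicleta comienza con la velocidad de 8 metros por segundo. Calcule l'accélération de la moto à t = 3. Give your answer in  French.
En partant du jerk j(t) = 0, nous prenons 1 primitive. En intégrant le jerk et en utilisant la condition initiale a(0) = 0, nous obtenons a(t) = 0. En utilisant a(t) = 0 et en substituant t = 3, nous trouvons a = 0.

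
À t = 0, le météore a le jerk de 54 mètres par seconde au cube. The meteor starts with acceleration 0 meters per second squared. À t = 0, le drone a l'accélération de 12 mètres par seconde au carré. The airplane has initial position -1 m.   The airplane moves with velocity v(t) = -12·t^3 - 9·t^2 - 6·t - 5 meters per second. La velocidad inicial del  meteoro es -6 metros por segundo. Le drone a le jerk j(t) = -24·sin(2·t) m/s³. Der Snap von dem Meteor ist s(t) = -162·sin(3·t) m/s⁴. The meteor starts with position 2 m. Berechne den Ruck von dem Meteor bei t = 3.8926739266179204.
Wir müssen unsere Gleichung für den Snap s(t) = -162·sin(3·t) 1-mal integrieren. Das Integral von dem Snap ist der Ruck. Mit j(0) = 54 erhalten wir j(t) = 54·cos(3·t). Mit j(t) = 54·cos(3·t) und Einsetzen von t = 3.8926739266179204, finden wir j = 34.0574890706601.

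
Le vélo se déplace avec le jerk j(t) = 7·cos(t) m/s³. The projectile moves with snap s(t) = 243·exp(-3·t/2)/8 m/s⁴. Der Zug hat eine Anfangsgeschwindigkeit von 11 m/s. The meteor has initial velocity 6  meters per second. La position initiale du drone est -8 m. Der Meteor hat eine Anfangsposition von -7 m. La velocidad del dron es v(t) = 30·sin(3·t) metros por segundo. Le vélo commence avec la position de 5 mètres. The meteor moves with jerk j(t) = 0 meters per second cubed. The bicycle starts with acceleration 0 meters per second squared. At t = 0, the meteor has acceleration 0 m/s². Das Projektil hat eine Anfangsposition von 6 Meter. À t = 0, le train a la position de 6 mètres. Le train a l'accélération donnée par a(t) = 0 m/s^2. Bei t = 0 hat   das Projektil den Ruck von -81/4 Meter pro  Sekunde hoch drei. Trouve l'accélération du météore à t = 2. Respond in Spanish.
Debemos encontrar la antiderivada de nuestra ecuación de la sacudida j(t) = 0 1 vez. Tomando ∫j(t)dt y aplicando a(0) = 0, encontramos a(t) = 0. Usando a(t) = 0 y sustituyendo t = 2, encontramos a = 0.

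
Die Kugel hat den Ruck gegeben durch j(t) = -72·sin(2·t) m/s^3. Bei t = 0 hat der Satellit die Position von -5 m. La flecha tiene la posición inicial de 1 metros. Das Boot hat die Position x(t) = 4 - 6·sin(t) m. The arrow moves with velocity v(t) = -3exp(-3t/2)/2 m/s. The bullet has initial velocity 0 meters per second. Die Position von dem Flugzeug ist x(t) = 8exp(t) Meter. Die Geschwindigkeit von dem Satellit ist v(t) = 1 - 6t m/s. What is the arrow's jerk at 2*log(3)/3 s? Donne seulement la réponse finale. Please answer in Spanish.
La respuesta es -9/8.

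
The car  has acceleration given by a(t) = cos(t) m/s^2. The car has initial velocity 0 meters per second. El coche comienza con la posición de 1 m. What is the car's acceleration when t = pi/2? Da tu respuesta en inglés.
We have acceleration a(t) = cos(t). Substituting t = pi/2: a(pi/2) = 0.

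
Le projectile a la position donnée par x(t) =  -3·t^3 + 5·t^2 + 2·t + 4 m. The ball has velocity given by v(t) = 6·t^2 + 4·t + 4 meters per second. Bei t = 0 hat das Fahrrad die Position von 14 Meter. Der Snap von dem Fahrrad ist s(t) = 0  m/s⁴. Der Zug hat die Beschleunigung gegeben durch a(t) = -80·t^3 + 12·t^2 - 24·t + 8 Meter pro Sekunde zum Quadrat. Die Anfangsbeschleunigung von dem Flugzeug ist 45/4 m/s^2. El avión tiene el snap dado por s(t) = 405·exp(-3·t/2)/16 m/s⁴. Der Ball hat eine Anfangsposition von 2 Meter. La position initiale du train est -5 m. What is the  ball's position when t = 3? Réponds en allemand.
Wir müssen unsere Gleichung für die Geschwindigkeit v(t) = 6·t^2 + 4·t + 4 1-mal integrieren. Die Stammfunktion von der Geschwindigkeit ist die Position. Mit x(0) = 2 erhalten wir x(t) = 2·t^3 + 2·t^2 + 4·t + 2. Aus der Gleichung für die Position x(t) = 2·t^3 + 2·t^2 + 4·t + 2, setzen wir t = 3 ein und erhalten x = 86.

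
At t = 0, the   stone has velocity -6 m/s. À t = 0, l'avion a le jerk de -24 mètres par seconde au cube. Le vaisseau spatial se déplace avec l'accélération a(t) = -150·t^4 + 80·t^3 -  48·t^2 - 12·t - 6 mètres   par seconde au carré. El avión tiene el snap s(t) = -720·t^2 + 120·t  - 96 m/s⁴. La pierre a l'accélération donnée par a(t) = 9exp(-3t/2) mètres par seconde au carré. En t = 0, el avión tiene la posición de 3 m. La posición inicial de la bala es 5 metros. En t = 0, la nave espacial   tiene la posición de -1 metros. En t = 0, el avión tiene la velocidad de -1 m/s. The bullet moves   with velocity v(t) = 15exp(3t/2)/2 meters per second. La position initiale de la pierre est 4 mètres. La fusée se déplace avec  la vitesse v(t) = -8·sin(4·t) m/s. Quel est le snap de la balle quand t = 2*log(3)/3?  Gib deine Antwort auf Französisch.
Nous devons dériver notre équation de la vitesse v(t) = 15·exp(3·t/2)/2 3 fois. La dérivée de la vitesse donne l'accélération: a(t) = 45·exp(3·t/2)/4. En dérivant l'accélération, nous obtenons le jerk: j(t) = 135·exp(3·t/2)/8. En dérivant le jerk, nous obtenons le snap: s(t) = 405·exp(3·t/2)/16. Nous avons le snap s(t) = 405·exp(3·t/2)/16. En substituant t = 2*log(3)/3: s(2*log(3)/3) = 1215/16.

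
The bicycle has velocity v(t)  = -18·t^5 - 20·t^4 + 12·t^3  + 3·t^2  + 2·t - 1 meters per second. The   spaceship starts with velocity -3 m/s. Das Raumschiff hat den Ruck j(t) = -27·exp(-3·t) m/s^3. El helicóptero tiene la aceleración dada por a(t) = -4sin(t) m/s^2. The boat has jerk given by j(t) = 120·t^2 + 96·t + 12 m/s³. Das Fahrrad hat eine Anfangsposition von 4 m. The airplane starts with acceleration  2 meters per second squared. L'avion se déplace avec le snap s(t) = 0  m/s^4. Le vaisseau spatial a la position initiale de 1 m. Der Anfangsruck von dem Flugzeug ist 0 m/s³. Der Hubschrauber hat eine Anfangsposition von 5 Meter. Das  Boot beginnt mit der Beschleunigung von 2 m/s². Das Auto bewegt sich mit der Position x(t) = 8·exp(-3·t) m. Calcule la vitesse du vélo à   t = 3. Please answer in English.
We have velocity v(t) = -18·t^5 - 20·t^4 + 12·t^3 + 3·t^2 + 2·t - 1. Substituting t = 3: v(3) = -5638.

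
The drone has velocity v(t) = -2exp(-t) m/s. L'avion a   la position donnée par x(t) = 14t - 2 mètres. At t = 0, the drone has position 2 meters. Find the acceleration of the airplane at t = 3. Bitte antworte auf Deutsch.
Um dies zu lösen, müssen wir 2 Ableitungen unserer Gleichung für die Position x(t) = 14·t - 2 nehmen. Die Ableitung von der Position ergibt die Geschwindigkeit: v(t) = 14. Durch Ableiten von der Geschwindigkeit erhalten wir die Beschleunigung: a(t) = 0. Mit a(t) = 0 und Einsetzen von t = 3, finden wir a = 0.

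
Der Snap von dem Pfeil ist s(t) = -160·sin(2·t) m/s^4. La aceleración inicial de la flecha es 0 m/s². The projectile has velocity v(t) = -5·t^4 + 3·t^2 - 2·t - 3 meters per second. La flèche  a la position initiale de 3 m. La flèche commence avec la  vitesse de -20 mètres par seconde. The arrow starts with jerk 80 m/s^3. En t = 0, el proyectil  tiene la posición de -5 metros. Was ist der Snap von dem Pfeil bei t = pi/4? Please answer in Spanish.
De la ecuación del snap s(t) = -160·sin(2·t), sustituimos t = pi/4 para obtener s = -160.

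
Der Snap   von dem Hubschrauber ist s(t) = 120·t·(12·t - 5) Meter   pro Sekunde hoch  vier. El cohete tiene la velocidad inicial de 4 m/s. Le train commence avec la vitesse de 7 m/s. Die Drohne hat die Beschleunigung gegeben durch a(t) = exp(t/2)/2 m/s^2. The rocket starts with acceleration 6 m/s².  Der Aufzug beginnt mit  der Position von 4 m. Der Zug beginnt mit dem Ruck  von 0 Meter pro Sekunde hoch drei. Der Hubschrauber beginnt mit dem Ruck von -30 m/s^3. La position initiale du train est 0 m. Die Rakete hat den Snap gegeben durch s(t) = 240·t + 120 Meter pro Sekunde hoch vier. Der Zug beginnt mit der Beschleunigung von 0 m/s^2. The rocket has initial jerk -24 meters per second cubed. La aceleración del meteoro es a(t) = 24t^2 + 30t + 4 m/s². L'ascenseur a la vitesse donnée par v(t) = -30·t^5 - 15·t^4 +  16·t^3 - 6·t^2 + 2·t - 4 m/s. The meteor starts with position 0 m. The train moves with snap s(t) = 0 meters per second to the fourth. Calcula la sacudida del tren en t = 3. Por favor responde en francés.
Pour résoudre ceci, nous devons prendre 1 primitive de notre équation du snap s(t) = 0. En intégrant le snap et en utilisant la condition initiale j(0) = 0, nous obtenons j(t) = 0. Nous avons le jerk j(t) = 0. En substituant t = 3: j(3) = 0.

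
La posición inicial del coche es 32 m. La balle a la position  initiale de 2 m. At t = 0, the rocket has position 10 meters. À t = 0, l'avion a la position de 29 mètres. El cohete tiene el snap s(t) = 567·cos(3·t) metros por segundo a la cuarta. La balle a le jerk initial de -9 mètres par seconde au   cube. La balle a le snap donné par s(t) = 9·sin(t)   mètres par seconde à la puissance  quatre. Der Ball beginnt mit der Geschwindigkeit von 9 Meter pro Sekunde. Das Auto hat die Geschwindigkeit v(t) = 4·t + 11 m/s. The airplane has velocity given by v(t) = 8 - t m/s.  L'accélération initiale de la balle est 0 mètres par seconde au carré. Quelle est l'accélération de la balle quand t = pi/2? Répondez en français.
Nous devons trouver l'intégrale de notre équation du snap s(t) = 9·sin(t) 2 fois. L'intégrale du snap, avec j(0) = -9, donne le jerk: j(t) = -9·cos(t). En prenant ∫j(t)dt et en appliquant a(0) = 0, nous trouvons a(t) = -9·sin(t). De l'équation de l'accélération a(t) = -9·sin(t), nous substituons t = pi/2 pour obtenir a = -9.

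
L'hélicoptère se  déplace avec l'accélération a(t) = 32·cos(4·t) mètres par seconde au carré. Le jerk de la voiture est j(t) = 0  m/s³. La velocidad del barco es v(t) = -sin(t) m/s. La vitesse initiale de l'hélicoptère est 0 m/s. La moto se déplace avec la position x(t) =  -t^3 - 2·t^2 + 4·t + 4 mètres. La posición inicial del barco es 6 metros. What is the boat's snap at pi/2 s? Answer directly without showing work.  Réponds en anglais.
At t = pi/2, s = 0.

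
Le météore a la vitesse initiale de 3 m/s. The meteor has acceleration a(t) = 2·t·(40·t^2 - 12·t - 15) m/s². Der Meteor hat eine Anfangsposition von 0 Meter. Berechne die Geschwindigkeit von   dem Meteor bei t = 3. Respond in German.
Um dies zu lösen, müssen wir 1 Stammfunktion unserer Gleichung für die Beschleunigung a(t) = 2·t·(40·t^2 - 12·t - 15) finden. Durch Integration von der Beschleunigung und Verwendung der Anfangsbedingung v(0) = 3, erhalten wir v(t) = 20·t^4 - 8·t^3 - 15·t^2 + 3. Aus der Gleichung für die Geschwindigkeit v(t) = 20·t^4 - 8·t^3 - 15·t^2 + 3, setzen wir t = 3 ein und erhalten v = 1272.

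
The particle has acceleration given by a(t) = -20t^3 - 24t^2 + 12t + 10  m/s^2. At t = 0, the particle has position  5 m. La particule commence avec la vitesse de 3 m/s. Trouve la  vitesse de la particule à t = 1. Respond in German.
Wir müssen unsere Gleichung für die Beschleunigung a(t) = -20·t^3 - 24·t^2 + 12·t + 10 1-mal integrieren. Das Integral von der Beschleunigung, mit v(0) = 3, ergibt die Geschwindigkeit: v(t) = -5·t^4 - 8·t^3 + 6·t^2 + 10·t + 3. Aus der Gleichung für die Geschwindigkeit v(t) = -5·t^4 - 8·t^3 + 6·t^2 + 10·t + 3, setzen wir t = 1 ein und erhalten v = 6.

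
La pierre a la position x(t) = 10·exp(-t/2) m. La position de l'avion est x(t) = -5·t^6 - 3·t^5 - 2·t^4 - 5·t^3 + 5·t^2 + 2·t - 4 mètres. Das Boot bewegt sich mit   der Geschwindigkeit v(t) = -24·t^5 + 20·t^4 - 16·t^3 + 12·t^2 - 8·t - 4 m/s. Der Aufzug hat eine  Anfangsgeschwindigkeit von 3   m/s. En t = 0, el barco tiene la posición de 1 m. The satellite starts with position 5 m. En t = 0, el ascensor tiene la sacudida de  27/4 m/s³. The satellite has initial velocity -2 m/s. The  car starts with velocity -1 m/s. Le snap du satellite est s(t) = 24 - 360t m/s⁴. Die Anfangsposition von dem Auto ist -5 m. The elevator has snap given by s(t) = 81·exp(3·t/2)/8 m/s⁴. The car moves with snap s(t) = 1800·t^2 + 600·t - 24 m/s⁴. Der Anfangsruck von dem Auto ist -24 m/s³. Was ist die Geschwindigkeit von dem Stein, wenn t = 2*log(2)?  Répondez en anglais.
We must differentiate our position equation x(t) = 10·exp(-t/2) 1 time. The derivative of position gives velocity: v(t) = -5·exp(-t/2). From the given velocity equation v(t) = -5·exp(-t/2), we substitute t = 2*log(2) to get v = -5/2.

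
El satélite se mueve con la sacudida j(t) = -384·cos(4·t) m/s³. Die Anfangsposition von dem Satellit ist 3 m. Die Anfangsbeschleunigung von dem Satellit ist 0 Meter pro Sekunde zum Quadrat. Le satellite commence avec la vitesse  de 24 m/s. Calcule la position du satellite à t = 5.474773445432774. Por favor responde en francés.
Nous devons intégrer notre équation du jerk j(t) = -384·cos(4·t) 3 fois. En prenant ∫j(t)dt et en appliquant a(0) = 0, nous trouvons a(t) = -96·sin(4·t). L'intégrale de l'accélération est la vitesse. En utilisant v(0) = 24, nous obtenons v(t) = 24·cos(4·t). En prenant ∫v(t)dt et en appliquant x(0) = 3, nous trouvons x(t) = 6·sin(4·t) + 3. Nous avons la position x(t) = 6·sin(4·t) + 3. En substituant t = 5.474773445432774: x(5.474773445432774) = 3.55154901069858.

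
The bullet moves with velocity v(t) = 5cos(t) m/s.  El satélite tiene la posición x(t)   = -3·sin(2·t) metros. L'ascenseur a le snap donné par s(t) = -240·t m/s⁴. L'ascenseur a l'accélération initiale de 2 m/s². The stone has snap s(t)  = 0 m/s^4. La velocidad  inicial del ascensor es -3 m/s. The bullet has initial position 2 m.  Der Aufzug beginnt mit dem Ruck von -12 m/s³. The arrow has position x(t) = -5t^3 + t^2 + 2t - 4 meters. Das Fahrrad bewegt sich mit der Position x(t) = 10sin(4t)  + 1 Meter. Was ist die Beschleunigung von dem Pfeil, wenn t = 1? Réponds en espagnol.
Debemos derivar nuestra ecuación de la posición x(t) = -5·t^3 + t^2 + 2·t - 4 2 veces. Derivando la posición, obtenemos la velocidad: v(t) = -15·t^2 + 2·t + 2. La derivada de la velocidad da la aceleración: a(t) = 2 - 30·t. De la ecuación de la aceleración a(t) = 2 - 30·t, sustituimos t = 1 para obtener a = -28.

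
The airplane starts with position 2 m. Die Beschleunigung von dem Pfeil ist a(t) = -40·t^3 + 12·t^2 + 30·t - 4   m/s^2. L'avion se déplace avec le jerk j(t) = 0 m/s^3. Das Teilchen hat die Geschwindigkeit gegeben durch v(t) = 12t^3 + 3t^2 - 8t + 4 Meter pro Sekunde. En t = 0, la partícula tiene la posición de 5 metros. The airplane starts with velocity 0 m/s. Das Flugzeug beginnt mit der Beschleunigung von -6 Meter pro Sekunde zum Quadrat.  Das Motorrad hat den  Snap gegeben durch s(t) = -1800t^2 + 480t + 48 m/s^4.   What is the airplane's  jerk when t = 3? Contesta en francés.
En utilisant j(t) = 0 et en substituant t = 3, nous trouvons j = 0.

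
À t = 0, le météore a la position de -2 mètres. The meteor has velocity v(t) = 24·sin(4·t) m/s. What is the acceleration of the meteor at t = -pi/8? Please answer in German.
Um dies zu lösen, müssen wir 1 Ableitung unserer Gleichung für die Geschwindigkeit v(t) = 24·sin(4·t) nehmen. Die Ableitung von der Geschwindigkeit ergibt die Beschleunigung: a(t) = 96·cos(4·t). Mit a(t) = 96·cos(4·t) und Einsetzen von t = -pi/8, finden wir a = 0.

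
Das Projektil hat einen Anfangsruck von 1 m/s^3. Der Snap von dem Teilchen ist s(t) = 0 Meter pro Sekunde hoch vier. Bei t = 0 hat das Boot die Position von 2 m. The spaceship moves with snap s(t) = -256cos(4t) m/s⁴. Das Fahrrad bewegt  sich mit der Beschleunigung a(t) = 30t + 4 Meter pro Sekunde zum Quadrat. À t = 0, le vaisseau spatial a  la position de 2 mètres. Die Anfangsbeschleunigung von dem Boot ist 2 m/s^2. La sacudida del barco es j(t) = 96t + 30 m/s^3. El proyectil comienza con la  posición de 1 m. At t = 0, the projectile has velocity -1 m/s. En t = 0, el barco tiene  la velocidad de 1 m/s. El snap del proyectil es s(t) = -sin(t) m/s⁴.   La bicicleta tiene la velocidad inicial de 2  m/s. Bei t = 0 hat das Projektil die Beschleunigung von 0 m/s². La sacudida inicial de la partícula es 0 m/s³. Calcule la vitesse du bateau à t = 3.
Nous devons intégrer notre équation du jerk j(t) = 96·t + 30 2 fois. La primitive du jerk, avec a(0) = 2, donne l'accélération: a(t) = 48·t^2 + 30·t + 2. En intégrant l'accélération et en utilisant la condition initiale v(0) = 1, nous obtenons v(t) = 16·t^3 + 15·t^2 + 2·t + 1. En utilisant v(t) = 16·t^3 + 15·t^2 + 2·t + 1 et en substituant t = 3, nous trouvons v = 574.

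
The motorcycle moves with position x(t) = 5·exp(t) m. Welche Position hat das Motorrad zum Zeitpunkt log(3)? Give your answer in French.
De l'équation de la position x(t) = 5·exp(t), nous substituons t = log(3) pour obtenir x = 15.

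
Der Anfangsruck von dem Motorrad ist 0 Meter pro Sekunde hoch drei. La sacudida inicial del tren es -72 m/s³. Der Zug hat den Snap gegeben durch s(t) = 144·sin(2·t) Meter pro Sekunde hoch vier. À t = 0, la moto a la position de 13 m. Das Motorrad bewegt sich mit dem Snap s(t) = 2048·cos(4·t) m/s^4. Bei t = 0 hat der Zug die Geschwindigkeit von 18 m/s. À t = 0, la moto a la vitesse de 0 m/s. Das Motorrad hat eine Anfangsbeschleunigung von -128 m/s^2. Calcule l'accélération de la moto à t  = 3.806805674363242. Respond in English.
We must find the integral of our snap equation s(t) = 2048·cos(4·t) 2 times. Taking ∫s(t)dt and applying j(0) = 0, we find j(t) = 512·sin(4·t). Taking ∫j(t)dt and applying a(0) = -128, we find a(t) = -128·cos(4·t). We have acceleration a(t) = -128·cos(4·t). Substituting t = 3.806805674363242: a(3.806805674363242) = 113.491545541590.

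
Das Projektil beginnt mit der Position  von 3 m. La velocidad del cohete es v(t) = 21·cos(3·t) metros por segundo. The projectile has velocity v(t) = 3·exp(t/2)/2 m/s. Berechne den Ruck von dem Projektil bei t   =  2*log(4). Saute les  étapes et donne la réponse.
j(2*log(4)) = 3/2.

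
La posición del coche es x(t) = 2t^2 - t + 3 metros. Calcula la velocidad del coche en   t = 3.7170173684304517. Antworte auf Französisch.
En partant de la position x(t) = 2·t^2 - t + 3, nous prenons 1 dérivée. En prenant d/dt de x(t), nous trouvons v(t) = 4·t - 1. En utilisant v(t) = 4·t - 1 et en substituant t = 3.7170173684304517, nous trouvons v = 13.8680694737218.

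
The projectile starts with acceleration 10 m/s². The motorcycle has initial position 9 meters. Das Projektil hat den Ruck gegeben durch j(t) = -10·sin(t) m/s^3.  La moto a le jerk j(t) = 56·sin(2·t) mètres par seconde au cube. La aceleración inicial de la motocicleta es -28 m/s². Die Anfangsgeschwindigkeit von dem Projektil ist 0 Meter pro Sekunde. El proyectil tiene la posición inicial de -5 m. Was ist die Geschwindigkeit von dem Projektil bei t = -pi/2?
Wir müssen unsere Gleichung für den Ruck j(t) = -10·sin(t) 2-mal integrieren. Die Stammfunktion von dem Ruck, mit a(0) = 10, ergibt die Beschleunigung: a(t) = 10·cos(t). Das Integral von der Beschleunigung ist die Geschwindigkeit. Mit v(0) = 0 erhalten wir v(t) = 10·sin(t). Mit v(t) = 10·sin(t) und Einsetzen von t = -pi/2, finden wir v = -10.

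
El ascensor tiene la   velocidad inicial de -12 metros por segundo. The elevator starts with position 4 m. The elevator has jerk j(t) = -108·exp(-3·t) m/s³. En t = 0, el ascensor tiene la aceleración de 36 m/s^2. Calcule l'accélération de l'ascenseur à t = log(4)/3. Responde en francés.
Nous devons intégrer notre équation du jerk j(t) = -108·exp(-3·t) 1 fois. La primitive du jerk est l'accélération. En utilisant a(0) = 36, nous obtenons a(t) = 36·exp(-3·t). De l'équation de l'accélération a(t) = 36·exp(-3·t), nous substituons t = log(4)/3 pour obtenir a = 9.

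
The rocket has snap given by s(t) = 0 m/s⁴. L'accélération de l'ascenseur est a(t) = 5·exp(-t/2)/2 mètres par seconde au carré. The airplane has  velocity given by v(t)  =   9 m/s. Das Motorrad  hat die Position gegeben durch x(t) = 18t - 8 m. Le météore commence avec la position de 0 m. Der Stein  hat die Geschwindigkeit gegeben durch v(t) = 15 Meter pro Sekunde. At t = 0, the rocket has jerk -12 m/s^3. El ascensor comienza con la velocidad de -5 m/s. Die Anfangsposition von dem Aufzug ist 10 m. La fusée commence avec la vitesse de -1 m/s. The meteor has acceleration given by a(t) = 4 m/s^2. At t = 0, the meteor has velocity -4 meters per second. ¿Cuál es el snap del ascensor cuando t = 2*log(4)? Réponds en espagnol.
Para resolver esto, necesitamos tomar 2 derivadas de nuestra ecuación de la aceleración a(t) = 5·exp(-t/2)/2. Tomando d/dt de a(t), encontramos j(t) = -5·exp(-t/2)/4. Derivando la sacudida, obtenemos el snap: s(t) = 5·exp(-t/2)/8. Tenemos el snap s(t) = 5·exp(-t/2)/8. Sustituyendo t = 2*log(4): s(2*log(4)) = 5/32.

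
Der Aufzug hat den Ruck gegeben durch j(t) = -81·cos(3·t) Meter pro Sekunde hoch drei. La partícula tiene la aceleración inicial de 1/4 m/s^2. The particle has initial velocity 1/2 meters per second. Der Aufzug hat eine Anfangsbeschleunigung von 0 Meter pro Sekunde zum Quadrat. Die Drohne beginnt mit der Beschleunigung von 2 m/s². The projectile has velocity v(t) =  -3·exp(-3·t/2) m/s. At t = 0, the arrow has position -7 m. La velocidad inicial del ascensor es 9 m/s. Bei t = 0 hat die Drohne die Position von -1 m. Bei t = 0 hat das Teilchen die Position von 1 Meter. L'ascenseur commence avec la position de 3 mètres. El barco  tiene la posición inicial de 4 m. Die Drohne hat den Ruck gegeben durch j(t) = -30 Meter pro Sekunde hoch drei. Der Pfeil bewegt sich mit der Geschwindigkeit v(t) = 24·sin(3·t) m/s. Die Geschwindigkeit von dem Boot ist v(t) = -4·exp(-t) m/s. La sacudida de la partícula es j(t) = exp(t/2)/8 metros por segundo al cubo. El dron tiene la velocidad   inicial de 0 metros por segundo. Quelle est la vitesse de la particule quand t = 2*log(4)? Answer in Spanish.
Para resolver esto, necesitamos tomar 2 integrales de nuestra ecuación de la sacudida j(t) = exp(t/2)/8. Tomando ∫j(t)dt y aplicando a(0) = 1/4, encontramos a(t) = exp(t/2)/4. La antiderivada de la aceleración es la velocidad. Usando v(0) = 1/2, obtenemos v(t) = exp(t/2)/2. De la ecuación de la velocidad v(t) = exp(t/2)/2, sustituimos t = 2*log(4) para obtener v = 2.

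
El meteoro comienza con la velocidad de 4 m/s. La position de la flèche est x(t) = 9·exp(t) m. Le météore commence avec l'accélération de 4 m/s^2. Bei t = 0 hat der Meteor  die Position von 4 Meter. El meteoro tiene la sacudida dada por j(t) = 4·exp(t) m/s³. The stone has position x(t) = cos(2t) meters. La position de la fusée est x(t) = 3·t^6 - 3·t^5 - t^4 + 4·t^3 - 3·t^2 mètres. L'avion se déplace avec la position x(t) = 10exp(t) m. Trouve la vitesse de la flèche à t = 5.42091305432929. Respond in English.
Starting from position x(t) = 9·exp(t), we take 1 derivative. Differentiating position, we get velocity: v(t) = 9·exp(t). We have velocity v(t) = 9·exp(t). Substituting t = 5.42091305432929: v(5.42091305432929) = 2034.76910935963.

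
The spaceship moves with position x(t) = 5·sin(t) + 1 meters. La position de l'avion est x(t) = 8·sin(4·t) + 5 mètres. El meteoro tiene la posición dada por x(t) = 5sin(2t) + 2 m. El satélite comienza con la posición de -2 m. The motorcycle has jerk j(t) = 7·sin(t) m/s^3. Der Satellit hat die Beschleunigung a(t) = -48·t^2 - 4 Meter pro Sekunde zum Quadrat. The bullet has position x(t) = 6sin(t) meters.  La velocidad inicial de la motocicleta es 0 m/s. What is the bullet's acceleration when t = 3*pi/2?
Starting from position x(t) = 6·sin(t), we take 2 derivatives. Differentiating position, we get velocity: v(t) = 6·cos(t). The derivative of velocity gives acceleration: a(t) = -6·sin(t). From the given acceleration equation a(t) = -6·sin(t), we substitute t = 3*pi/2 to get a = 6.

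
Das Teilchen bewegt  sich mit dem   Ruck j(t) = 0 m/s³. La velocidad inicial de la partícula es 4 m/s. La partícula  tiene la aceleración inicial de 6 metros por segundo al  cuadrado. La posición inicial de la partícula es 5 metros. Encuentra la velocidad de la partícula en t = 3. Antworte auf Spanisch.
Necesitamos integrar nuestra ecuación de la sacudida j(t) = 0 2 veces. Tomando ∫j(t)dt y aplicando a(0) = 6, encontramos a(t) = 6. Integrando la aceleración y usando la condición inicial v(0) = 4, obtenemos v(t) = 6·t + 4. Tenemos la velocidad v(t) = 6·t + 4. Sustituyendo t = 3: v(3) = 22.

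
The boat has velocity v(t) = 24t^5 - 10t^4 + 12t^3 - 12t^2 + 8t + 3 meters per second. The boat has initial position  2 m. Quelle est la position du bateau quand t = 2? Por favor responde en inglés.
To find the answer, we compute 1 integral of v(t) = 24·t^5 - 10·t^4 + 12·t^3 - 12·t^2 + 8·t + 3. Integrating velocity and using the initial condition x(0) = 2, we get x(t) = 4·t^6 - 2·t^5 + 3·t^4 - 4·t^3 + 4·t^2 + 3·t + 2. Using x(t) = 4·t^6 - 2·t^5 + 3·t^4 - 4·t^3 + 4·t^2 + 3·t + 2 and substituting t = 2, we find x = 232.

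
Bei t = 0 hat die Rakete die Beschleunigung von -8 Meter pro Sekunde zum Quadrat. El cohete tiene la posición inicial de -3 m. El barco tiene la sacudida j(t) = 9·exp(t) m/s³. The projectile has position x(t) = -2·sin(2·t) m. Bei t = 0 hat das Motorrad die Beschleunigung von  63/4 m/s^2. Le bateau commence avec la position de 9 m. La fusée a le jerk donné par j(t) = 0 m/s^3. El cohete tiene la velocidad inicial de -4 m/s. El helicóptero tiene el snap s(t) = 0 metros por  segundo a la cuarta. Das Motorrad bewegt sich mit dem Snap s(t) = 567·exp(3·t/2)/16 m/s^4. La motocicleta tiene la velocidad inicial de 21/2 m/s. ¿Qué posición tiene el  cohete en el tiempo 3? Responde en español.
Necesitamos integrar nuestra ecuación de la sacudida j(t) = 0 3 veces. Integrando la sacudida y usando la condición inicial a(0) = -8, obtenemos a(t) = -8. La antiderivada de la aceleración, con v(0) = -4, da la velocidad: v(t) = -8·t - 4. La antiderivada de la velocidad, con x(0) = -3, da la posición: x(t) = -4·t^2 - 4·t - 3. Usando x(t) = -4·t^2 - 4·t - 3 y sustituyendo t = 3, encontramos x = -51.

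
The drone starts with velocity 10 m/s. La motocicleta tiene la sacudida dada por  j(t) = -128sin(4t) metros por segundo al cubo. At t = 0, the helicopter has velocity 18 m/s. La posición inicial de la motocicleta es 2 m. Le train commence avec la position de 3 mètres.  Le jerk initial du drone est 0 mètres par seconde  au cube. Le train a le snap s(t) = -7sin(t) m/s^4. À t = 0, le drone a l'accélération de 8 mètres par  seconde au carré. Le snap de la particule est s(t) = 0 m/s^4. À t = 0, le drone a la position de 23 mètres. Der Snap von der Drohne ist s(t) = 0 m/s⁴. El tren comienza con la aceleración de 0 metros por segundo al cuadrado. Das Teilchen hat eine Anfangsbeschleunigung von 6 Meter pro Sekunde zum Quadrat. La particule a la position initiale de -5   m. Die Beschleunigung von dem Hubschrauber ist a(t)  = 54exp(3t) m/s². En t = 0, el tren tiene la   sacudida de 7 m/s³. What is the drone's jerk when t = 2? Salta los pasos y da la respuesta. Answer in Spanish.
j(2) = 0.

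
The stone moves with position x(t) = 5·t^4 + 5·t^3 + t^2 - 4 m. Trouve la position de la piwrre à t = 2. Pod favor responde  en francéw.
De l'équation de la position x(t) = 5·t^4 + 5·t^3 + t^2 - 4, nous substituons t = 2 pour obtenir x = 120.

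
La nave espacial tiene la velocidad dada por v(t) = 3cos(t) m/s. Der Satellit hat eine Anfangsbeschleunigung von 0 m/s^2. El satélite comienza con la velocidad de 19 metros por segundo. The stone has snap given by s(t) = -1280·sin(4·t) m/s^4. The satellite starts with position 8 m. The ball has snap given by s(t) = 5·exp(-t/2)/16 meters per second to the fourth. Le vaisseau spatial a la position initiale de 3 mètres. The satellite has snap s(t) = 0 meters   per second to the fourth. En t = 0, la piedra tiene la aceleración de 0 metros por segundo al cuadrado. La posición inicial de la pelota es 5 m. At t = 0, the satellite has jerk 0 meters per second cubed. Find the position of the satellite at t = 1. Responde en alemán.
Wir müssen unsere Gleichung für den Snap s(t) = 0 4-mal integrieren. Die Stammfunktion von dem Snap ist der Ruck. Mit j(0) = 0 erhalten wir j(t) = 0. Mit ∫j(t)dt und Anwendung von a(0) = 0, finden wir a(t) = 0. Die Stammfunktion von der Beschleunigung, mit v(0) = 19, ergibt die Geschwindigkeit: v(t) = 19. Mit ∫v(t)dt und Anwendung von x(0) = 8, finden wir x(t) = 19·t + 8. Wir haben die Position x(t) = 19·t + 8. Durch Einsetzen von t = 1: x(1) = 27.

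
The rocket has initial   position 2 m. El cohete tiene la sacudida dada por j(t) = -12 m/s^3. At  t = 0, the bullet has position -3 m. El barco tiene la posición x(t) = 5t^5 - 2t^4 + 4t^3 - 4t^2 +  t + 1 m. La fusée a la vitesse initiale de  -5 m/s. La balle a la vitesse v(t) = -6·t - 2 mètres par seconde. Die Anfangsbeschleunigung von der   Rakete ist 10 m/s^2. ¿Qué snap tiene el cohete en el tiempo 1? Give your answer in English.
Starting from jerk j(t) = -12, we take 1 derivative. Taking d/dt of j(t), we find s(t) = 0. Using s(t) = 0 and substituting t = 1, we find s = 0.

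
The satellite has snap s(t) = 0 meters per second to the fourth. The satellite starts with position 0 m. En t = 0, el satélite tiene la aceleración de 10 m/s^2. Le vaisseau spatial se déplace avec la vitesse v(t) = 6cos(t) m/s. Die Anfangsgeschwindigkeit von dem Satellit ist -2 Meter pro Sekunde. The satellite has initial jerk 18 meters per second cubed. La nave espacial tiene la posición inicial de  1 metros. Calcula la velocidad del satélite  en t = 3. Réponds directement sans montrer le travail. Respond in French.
La vitesse à t = 3 est v = 109.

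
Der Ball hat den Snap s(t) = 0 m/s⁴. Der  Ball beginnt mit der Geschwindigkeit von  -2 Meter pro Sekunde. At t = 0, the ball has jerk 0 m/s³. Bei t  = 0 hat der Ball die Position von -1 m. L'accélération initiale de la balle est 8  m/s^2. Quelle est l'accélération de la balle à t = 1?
Nous devons intégrer notre équation du snap s(t) = 0 2 fois. La primitive du snap est le jerk. En utilisant j(0) = 0, nous obtenons j(t) = 0. L'intégrale du jerk, avec a(0) = 8, donne l'accélération: a(t) = 8. En utilisant a(t) = 8 et en substituant t = 1, nous trouvons a = 8.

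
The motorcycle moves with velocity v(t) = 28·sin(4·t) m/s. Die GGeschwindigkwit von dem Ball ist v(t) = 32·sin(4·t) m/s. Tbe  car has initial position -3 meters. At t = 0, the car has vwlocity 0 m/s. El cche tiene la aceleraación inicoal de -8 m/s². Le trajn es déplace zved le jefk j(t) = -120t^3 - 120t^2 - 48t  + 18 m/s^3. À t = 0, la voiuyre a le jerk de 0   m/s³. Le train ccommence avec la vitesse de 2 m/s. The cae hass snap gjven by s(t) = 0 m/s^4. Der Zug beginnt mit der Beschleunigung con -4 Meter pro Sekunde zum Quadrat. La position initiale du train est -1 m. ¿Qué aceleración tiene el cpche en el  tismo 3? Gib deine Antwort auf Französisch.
Nous devons trouver la primitive de notre équation du snap s(t) = 0 2 fois. La primitive du snap est le jerk. En utilisant j(0) = 0, nous obtenons j(t) = 0. En prenant ∫j(t)dt et en appliquant a(0) = -8, nous trouvons a(t) = -8. En utilisant a(t) = -8 et en substituant t = 3, nous trouvons a = -8.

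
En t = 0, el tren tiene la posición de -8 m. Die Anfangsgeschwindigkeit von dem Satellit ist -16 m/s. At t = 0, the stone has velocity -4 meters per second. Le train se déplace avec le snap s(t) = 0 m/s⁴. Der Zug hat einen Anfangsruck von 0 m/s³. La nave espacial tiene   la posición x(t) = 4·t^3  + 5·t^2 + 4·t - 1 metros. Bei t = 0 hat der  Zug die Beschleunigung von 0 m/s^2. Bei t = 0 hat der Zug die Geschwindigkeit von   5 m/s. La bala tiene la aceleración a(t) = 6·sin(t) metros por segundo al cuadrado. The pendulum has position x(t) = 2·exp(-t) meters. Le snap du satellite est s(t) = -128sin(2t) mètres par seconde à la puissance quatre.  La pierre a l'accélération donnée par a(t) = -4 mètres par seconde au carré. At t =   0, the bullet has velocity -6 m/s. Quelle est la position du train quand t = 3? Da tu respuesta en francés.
Nous devons trouver la primitive de notre équation du snap s(t) = 0 4 fois. En prenant ∫s(t)dt et en appliquant j(0) = 0, nous trouvons j(t) = 0. L'intégrale du jerk, avec a(0) = 0, donne l'accélération: a(t) = 0. En intégrant l'accélération et en utilisant la condition initiale v(0) = 5, nous obtenons v(t) = 5. L'intégrale de la vitesse est la position. En utilisant x(0) = -8, nous obtenons x(t) = 5·t - 8. De l'équation de la position x(t) = 5·t - 8, nous substituons t = 3 pour obtenir x = 7.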